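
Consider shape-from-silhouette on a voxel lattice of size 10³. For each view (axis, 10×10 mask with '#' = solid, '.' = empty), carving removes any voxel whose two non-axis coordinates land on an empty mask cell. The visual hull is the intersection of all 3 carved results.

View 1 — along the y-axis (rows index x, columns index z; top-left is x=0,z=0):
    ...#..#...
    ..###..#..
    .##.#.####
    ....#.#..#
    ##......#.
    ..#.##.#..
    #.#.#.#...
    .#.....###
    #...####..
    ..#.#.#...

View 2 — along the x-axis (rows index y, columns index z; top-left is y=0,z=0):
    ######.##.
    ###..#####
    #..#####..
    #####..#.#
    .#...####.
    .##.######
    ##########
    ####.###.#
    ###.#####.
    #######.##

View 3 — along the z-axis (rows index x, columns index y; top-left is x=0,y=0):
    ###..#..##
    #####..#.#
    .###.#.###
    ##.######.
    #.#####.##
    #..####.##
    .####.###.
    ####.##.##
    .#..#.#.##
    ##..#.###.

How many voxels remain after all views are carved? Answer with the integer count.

full grid |V| = 1000
V1 y: intersect with XZ mask (39 set) -- 390 left
V2 x: intersect with YZ mask (77 set) -- 302 left
V3 z: intersect with XY mask (69 set) -- 205 left

|visual hull| = 205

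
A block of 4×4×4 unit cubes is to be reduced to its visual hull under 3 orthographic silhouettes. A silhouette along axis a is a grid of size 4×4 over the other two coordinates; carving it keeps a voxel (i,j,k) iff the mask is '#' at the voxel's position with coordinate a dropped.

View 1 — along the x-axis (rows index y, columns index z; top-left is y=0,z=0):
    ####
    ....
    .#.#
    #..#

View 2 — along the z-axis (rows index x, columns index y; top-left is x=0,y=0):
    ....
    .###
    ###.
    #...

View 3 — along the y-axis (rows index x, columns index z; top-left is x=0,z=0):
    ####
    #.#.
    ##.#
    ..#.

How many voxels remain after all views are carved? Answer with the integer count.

start: 4×4×4 = 64 voxels
after view 1 [x-axis, 8 of 16 cells solid] → remaining = 32
after view 2 [z-axis, 7 of 16 cells solid] → remaining = 14
after view 3 [y-axis, 10 of 16 cells solid] → remaining = 7

|visual hull| = 7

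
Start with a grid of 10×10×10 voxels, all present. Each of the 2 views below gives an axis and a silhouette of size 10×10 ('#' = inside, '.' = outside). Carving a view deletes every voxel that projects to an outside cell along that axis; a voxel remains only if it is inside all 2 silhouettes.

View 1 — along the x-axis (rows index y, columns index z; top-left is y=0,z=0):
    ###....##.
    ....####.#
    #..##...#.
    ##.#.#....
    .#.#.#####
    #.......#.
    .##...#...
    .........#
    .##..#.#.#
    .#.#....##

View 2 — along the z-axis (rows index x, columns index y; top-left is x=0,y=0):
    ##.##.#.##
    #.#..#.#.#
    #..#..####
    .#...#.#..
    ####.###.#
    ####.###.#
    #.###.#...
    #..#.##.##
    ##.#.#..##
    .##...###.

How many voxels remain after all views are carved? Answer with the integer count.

|visual hull| = 224

initial block: 10^3 = 1000
after view 1 [x-axis, 40 of 100 cells solid] → remaining = 400
after view 2 [z-axis, 59 of 100 cells solid] → remaining = 224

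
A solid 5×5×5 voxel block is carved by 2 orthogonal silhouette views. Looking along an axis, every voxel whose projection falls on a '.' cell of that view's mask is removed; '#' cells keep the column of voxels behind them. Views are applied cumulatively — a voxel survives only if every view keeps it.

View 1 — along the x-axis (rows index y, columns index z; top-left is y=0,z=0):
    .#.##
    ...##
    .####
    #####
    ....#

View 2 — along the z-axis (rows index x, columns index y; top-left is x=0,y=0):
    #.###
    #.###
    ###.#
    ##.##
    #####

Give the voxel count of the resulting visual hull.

before carving: 125 voxels (5×5×5)
after view 1 [x-axis, 15 of 25 cells solid] → remaining = 75
after view 2 [z-axis, 21 of 25 cells solid] → remaining = 62

voxel count = 62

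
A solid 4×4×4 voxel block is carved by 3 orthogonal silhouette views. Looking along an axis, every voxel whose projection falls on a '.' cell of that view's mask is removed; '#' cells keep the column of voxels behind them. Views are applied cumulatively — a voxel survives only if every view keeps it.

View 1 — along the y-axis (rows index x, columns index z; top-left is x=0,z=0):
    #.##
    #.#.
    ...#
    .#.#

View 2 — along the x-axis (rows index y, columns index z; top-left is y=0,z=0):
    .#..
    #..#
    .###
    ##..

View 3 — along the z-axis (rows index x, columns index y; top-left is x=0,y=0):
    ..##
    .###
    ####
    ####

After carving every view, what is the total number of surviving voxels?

remaining voxels: 13

full grid |V| = 64
step 1: project along y, AND mask (8/16) → |grid| = 32
step 2: project along x, AND mask (8/16) → |grid| = 15
step 3: project along z, AND mask (13/16) → |grid| = 13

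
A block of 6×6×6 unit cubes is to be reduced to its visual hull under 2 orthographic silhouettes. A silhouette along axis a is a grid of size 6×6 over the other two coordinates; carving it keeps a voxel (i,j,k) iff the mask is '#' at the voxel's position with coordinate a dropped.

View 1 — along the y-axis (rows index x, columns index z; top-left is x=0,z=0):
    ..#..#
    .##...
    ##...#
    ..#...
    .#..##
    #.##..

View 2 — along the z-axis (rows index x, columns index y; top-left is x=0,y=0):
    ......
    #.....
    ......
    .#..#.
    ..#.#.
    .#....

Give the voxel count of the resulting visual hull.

full grid |V| = 216
after view 1 [y-axis, 14 of 36 cells solid] → remaining = 84
after view 2 [z-axis, 6 of 36 cells solid] → remaining = 13

13 voxels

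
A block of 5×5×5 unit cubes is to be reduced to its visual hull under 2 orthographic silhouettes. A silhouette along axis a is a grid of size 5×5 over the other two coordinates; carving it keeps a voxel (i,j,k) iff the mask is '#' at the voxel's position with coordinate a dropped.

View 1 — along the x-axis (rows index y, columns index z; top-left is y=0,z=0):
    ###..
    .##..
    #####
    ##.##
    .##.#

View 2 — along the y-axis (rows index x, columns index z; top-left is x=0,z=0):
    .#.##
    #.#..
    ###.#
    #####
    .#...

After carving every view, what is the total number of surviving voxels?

54 voxels

start: 5×5×5 = 125 voxels
  1. axis=0 (YZ plane), |mask|=17  ⇒  voxels=85
  2. axis=1 (XZ plane), |mask|=15  ⇒  voxels=54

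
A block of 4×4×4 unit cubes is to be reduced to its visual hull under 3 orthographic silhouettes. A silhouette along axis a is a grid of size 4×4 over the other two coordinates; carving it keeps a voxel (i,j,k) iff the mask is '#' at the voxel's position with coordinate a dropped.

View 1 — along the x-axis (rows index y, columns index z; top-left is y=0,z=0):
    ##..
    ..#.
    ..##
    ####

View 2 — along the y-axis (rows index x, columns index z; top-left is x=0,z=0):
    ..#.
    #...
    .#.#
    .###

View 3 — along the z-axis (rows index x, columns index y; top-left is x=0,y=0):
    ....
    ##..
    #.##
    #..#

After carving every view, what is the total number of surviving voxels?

9 voxels

initial block: 4^3 = 64
  1. axis=0 (YZ plane), |mask|=9  ⇒  voxels=36
  2. axis=1 (XZ plane), |mask|=7  ⇒  voxels=16
  3. axis=2 (XY plane), |mask|=7  ⇒  voxels=9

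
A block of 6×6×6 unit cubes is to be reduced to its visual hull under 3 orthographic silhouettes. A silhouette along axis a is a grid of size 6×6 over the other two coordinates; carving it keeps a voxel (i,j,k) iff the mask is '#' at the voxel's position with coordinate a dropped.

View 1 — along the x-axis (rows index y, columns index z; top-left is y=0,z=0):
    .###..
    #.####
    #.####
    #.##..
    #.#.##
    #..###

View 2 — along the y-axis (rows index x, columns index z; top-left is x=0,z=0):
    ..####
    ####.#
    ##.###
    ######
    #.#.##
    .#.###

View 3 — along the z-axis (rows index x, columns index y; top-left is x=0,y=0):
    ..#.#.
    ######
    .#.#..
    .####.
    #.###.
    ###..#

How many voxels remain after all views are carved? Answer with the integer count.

voxel count = 72

start: 6×6×6 = 216 voxels
  1. axis=0 (YZ plane), |mask|=24  ⇒  voxels=144
  2. axis=1 (XZ plane), |mask|=28  ⇒  voxels=113
  3. axis=2 (XY plane), |mask|=22  ⇒  voxels=72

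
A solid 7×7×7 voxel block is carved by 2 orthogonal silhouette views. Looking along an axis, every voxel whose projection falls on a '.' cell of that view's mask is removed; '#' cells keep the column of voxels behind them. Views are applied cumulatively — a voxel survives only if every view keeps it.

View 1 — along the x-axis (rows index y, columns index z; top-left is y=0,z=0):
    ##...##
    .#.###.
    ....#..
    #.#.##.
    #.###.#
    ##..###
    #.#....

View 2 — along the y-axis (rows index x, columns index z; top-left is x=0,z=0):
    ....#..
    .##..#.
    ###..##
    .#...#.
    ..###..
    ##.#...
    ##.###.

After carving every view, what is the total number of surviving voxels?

remaining voxels: 79

before carving: 343 voxels (7×7×7)
carve view 1 (along x, YZ-mask fill 25/49): 175 voxels remain
carve view 2 (along y, XZ-mask fill 22/49): 79 voxels remain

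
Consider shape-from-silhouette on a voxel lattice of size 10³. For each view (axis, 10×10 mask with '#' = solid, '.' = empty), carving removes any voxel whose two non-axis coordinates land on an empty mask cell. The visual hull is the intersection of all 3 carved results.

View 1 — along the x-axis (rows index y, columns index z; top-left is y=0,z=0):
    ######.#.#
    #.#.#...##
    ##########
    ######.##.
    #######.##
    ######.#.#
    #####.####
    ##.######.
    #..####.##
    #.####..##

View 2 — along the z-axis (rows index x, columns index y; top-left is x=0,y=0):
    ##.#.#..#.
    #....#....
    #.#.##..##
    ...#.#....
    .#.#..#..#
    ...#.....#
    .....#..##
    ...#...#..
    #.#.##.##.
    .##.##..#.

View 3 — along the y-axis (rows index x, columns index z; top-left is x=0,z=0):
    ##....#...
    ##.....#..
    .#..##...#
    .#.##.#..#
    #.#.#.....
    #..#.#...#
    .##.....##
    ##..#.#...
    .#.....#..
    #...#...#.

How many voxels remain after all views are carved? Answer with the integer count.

full grid |V| = 1000
after view 1 [x-axis, 79 of 100 cells solid] → remaining = 790
after view 2 [z-axis, 37 of 100 cells solid] → remaining = 288
after view 3 [y-axis, 35 of 100 cells solid] → remaining = 101

remaining voxels: 101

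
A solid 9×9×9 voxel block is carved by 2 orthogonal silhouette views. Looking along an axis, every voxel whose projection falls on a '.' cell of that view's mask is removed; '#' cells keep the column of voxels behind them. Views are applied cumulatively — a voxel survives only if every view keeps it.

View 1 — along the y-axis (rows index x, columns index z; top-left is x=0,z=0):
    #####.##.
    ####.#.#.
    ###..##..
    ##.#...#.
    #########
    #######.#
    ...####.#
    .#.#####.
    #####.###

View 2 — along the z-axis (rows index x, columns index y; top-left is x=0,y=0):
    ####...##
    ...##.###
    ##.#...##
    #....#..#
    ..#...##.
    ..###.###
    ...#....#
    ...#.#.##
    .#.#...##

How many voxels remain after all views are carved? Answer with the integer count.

initial block: 9^3 = 729
[1] y-view keeps 58 columns → grid now 522
[2] z-view keeps 38 columns → grid now 250

|visual hull| = 250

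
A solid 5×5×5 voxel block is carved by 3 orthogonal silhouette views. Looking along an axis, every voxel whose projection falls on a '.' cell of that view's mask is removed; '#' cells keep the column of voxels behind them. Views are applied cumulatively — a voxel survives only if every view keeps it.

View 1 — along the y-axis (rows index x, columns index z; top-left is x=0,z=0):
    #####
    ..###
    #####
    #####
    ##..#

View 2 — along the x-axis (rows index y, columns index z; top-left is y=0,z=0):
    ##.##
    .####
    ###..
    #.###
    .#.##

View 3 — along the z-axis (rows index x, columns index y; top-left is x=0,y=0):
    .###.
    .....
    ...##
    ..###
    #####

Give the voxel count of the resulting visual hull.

start: 5×5×5 = 125 voxels
  1. axis=1 (XZ plane), |mask|=21  ⇒  voxels=105
  2. axis=0 (YZ plane), |mask|=18  ⇒  voxels=76
  3. axis=2 (XY plane), |mask|=13  ⇒  voxels=39

voxel count = 39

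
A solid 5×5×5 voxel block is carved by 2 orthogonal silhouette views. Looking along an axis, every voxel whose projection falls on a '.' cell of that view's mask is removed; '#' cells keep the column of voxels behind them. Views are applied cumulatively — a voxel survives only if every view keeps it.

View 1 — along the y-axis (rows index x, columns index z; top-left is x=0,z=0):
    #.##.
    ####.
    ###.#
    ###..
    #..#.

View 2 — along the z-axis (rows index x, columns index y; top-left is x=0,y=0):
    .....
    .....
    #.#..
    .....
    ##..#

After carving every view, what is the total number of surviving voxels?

14 voxels

before carving: 125 voxels (5×5×5)
after view 1 [y-axis, 16 of 25 cells solid] → remaining = 80
after view 2 [z-axis, 5 of 25 cells solid] → remaining = 14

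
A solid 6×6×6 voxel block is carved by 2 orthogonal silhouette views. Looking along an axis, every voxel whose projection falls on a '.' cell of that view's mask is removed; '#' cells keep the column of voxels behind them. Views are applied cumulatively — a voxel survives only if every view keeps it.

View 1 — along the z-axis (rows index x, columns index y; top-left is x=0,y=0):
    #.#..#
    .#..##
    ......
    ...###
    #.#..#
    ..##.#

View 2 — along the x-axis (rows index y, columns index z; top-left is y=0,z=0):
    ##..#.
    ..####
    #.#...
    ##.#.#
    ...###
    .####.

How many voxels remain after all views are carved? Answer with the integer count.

|visual hull| = 50

before carving: 216 voxels (6×6×6)
carve view 1 (along z, XY-mask fill 15/36): 90 voxels remain
carve view 2 (along x, YZ-mask fill 20/36): 50 voxels remain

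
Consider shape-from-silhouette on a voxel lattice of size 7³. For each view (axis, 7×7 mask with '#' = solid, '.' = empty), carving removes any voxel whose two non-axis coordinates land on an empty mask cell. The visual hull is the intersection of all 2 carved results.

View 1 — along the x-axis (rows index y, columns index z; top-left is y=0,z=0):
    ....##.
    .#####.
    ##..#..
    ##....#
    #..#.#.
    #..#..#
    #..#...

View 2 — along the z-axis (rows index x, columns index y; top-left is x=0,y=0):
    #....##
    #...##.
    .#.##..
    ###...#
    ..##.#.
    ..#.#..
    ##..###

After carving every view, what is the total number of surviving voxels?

before carving: 343 voxels (7×7×7)
after view 1 [x-axis, 21 of 49 cells solid] → remaining = 147
after view 2 [z-axis, 23 of 49 cells solid] → remaining = 68

|visual hull| = 68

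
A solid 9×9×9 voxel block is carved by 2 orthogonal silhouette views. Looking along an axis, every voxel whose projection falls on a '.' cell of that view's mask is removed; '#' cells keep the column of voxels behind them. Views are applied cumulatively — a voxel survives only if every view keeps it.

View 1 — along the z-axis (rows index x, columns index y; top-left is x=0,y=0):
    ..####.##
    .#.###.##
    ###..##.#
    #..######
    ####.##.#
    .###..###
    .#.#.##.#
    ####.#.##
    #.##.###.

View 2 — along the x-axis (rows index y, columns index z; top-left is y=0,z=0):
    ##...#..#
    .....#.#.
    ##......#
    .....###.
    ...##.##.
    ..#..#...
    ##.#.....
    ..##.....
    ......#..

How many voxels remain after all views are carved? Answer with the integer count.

initial block: 9^3 = 729
[1] z-view keeps 56 columns → grid now 504
[2] x-view keeps 24 columns → grid now 140

140 voxels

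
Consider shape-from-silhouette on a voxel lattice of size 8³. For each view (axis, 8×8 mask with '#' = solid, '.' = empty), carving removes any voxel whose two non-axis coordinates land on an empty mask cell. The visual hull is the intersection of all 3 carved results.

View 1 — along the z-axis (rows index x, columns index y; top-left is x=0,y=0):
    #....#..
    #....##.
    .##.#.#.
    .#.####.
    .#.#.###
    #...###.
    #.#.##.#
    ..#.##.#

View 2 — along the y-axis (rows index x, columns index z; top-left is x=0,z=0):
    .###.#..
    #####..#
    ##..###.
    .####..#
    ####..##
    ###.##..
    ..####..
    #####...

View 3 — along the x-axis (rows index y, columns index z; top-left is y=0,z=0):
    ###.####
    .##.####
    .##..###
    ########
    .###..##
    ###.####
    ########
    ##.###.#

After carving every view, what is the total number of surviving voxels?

126 voxels

start: 8×8×8 = 512 voxels
[1] z-view keeps 32 columns → grid now 256
[2] y-view keeps 40 columns → grid now 161
[3] x-view keeps 52 columns → grid now 126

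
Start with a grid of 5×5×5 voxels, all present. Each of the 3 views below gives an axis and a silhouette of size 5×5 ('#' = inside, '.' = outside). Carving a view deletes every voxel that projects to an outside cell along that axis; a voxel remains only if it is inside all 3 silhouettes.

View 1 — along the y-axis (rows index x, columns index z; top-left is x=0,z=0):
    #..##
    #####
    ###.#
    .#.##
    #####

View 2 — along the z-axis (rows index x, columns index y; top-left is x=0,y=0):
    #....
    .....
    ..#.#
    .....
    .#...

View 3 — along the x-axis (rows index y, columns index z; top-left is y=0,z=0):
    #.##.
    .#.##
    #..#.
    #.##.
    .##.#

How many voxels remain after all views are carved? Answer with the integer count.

full grid |V| = 125
  1. axis=1 (XZ plane), |mask|=20  ⇒  voxels=100
  2. axis=2 (XY plane), |mask|=4  ⇒  voxels=16
  3. axis=0 (YZ plane), |mask|=14  ⇒  voxels=9

9 voxels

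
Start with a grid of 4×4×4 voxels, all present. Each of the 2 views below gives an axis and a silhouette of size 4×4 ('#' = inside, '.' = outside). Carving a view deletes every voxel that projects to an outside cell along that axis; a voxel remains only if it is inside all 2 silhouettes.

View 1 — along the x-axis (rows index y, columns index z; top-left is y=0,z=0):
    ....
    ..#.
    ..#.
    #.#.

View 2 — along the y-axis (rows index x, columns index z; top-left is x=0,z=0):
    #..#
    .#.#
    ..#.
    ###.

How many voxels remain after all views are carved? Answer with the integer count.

remaining voxels: 8

full grid |V| = 64
step 1: project along x, AND mask (4/16) → |grid| = 16
step 2: project along y, AND mask (8/16) → |grid| = 8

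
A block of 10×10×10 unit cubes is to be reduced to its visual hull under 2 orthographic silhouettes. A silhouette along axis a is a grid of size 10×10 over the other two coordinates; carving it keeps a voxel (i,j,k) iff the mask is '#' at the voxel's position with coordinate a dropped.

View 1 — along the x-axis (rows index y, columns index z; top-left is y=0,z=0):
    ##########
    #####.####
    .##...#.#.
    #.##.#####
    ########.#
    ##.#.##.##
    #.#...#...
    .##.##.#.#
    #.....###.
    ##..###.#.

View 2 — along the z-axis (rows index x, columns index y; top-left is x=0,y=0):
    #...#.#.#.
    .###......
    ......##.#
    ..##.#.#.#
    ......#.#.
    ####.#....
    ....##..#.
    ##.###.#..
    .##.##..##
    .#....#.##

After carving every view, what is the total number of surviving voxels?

268 voxels

full grid |V| = 1000
carve view 1 (along x, YZ-mask fill 66/100): 660 voxels remain
carve view 2 (along z, XY-mask fill 41/100): 268 voxels remain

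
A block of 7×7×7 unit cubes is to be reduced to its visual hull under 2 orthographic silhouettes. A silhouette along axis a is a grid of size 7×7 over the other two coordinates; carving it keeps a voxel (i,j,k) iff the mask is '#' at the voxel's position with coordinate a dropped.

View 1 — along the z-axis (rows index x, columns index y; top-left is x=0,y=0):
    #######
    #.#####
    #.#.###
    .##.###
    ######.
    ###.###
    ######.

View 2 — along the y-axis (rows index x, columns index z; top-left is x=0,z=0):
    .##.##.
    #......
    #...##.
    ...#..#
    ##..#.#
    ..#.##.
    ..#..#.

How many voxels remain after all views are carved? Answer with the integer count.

full grid |V| = 343
[1] z-view keeps 41 columns → grid now 287
[2] y-view keeps 19 columns → grid now 113

113 voxels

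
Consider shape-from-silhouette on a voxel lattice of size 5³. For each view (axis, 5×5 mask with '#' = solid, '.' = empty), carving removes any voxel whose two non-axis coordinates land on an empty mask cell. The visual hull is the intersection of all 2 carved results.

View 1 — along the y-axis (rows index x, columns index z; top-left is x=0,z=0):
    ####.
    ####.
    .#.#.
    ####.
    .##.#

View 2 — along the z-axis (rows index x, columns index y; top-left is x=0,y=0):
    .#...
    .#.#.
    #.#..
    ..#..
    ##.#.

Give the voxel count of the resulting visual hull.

full grid |V| = 125
carve view 1 (along y, XZ-mask fill 17/25): 85 voxels remain
carve view 2 (along z, XY-mask fill 9/25): 29 voxels remain

remaining voxels: 29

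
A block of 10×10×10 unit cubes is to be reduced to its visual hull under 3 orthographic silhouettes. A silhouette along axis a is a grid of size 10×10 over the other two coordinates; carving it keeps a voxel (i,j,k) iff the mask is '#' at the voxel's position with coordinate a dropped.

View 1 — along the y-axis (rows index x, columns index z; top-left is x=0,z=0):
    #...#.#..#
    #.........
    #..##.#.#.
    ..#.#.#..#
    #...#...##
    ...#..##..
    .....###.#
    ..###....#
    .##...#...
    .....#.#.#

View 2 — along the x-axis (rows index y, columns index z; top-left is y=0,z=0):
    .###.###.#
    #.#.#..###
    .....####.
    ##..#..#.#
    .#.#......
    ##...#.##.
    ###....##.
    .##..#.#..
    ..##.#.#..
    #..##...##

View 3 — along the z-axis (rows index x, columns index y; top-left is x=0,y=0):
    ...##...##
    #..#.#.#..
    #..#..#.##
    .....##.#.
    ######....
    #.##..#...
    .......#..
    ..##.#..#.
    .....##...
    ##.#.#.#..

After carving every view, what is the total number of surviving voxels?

initial block: 10^3 = 1000
[1] y-view keeps 35 columns → grid now 350
[2] x-view keeps 47 columns → grid now 148
[3] z-view keeps 38 columns → grid now 59

remaining voxels: 59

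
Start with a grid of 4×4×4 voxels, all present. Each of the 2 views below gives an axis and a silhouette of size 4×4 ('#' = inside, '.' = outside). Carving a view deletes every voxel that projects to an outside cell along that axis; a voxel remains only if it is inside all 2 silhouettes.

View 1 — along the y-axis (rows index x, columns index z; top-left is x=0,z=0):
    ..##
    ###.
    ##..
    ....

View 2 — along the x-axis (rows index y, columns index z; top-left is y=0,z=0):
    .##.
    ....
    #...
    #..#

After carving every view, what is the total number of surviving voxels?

full grid |V| = 64
[1] y-view keeps 7 columns → grid now 28
[2] x-view keeps 5 columns → grid now 9

|visual hull| = 9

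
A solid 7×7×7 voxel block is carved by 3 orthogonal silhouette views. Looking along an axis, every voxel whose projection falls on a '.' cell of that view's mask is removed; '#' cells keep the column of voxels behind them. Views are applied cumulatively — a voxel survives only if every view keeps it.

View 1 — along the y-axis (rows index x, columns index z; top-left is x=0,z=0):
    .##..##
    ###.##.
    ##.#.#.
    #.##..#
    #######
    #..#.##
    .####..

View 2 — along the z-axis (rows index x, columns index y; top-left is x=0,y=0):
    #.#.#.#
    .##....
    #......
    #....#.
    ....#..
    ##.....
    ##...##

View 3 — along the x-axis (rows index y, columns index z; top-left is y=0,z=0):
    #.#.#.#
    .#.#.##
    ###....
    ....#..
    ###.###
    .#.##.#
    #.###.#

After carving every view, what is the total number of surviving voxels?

voxel count = 42

start: 7×7×7 = 343 voxels
[1] y-view keeps 32 columns → grid now 224
[2] z-view keeps 16 columns → grid now 69
[3] x-view keeps 27 columns → grid now 42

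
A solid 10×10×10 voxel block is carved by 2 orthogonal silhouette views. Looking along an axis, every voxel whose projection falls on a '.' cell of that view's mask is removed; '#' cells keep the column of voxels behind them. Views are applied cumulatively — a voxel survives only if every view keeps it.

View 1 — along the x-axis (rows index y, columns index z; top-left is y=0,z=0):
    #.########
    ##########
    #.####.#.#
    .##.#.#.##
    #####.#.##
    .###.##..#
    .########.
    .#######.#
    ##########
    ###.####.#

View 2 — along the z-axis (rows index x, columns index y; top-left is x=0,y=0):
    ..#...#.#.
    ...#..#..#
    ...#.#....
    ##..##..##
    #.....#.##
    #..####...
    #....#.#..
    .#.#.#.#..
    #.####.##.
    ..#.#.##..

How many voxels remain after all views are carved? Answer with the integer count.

320 voxels

full grid |V| = 1000
step 1: project along x, AND mask (80/100) → |grid| = 800
step 2: project along z, AND mask (41/100) → |grid| = 320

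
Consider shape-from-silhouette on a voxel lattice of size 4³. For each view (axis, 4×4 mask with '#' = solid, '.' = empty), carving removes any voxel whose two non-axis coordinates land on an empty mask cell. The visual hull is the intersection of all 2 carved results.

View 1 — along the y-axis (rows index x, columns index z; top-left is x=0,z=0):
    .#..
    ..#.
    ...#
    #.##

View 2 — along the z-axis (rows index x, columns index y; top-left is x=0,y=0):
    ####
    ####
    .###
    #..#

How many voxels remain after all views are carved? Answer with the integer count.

full grid |V| = 64
step 1: project along y, AND mask (6/16) → |grid| = 24
step 2: project along z, AND mask (13/16) → |grid| = 17

17 voxels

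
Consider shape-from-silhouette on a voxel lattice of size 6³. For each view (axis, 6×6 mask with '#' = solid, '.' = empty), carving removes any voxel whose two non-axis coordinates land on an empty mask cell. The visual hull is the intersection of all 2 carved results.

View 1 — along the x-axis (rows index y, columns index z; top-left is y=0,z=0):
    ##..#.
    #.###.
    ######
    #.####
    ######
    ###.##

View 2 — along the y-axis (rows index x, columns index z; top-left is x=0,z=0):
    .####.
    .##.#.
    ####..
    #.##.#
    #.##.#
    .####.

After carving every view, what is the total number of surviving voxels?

remaining voxels: 110

start: 6×6×6 = 216 voxels
step 1: project along x, AND mask (29/36) → |grid| = 174
step 2: project along y, AND mask (23/36) → |grid| = 110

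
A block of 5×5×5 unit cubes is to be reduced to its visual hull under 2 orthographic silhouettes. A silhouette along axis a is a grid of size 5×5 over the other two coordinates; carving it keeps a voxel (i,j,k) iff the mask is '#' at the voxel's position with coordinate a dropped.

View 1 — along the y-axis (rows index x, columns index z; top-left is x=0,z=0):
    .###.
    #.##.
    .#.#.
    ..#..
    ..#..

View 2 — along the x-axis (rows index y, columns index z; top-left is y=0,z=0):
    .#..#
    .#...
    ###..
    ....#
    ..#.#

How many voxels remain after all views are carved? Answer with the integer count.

start: 5×5×5 = 125 voxels
step 1: project along y, AND mask (10/25) → |grid| = 50
step 2: project along x, AND mask (9/25) → |grid| = 15

remaining voxels: 15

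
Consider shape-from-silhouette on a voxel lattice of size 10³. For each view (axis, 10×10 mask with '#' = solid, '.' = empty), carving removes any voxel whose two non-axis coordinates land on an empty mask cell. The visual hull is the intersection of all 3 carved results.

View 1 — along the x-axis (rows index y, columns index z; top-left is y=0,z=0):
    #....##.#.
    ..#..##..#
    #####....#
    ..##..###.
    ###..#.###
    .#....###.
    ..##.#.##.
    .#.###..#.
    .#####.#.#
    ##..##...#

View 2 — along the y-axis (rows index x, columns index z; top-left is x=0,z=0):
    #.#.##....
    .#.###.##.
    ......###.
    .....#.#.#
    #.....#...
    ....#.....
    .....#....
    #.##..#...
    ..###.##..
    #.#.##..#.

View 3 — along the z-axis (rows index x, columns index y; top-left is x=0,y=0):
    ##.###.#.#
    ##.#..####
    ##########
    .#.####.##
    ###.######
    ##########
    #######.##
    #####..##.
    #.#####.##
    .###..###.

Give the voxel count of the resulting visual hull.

before carving: 1000 voxels (10×10×10)
V1 x: intersect with YZ mask (52 set) -- 520 left
V2 y: intersect with XZ mask (34 set) -- 175 left
V3 z: intersect with XY mask (80 set) -- 133 left

|visual hull| = 133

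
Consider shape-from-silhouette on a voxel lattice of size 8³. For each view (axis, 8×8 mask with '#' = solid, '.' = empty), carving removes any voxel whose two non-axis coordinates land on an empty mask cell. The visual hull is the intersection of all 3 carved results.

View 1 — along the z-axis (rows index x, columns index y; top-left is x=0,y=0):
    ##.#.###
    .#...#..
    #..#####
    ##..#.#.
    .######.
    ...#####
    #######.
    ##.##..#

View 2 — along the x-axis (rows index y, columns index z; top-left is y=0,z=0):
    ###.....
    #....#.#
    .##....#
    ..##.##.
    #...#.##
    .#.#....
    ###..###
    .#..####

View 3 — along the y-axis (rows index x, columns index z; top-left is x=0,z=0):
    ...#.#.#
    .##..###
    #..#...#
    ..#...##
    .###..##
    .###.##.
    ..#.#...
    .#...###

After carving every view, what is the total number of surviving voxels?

|visual hull| = 72

full grid |V| = 512
step 1: project along z, AND mask (41/64) → |grid| = 328
step 2: project along x, AND mask (30/64) → |grid| = 155
step 3: project along y, AND mask (30/64) → |grid| = 72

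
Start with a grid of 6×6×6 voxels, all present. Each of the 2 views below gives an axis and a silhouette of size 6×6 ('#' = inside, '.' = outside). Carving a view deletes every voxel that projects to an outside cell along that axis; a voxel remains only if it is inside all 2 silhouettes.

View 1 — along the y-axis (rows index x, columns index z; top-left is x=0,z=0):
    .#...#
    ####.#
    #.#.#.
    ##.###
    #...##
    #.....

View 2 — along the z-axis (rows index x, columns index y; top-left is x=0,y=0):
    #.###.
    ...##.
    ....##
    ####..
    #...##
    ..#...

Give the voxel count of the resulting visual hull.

54 voxels

before carving: 216 voxels (6×6×6)
V1 y: intersect with XZ mask (19 set) -- 114 left
V2 z: intersect with XY mask (16 set) -- 54 left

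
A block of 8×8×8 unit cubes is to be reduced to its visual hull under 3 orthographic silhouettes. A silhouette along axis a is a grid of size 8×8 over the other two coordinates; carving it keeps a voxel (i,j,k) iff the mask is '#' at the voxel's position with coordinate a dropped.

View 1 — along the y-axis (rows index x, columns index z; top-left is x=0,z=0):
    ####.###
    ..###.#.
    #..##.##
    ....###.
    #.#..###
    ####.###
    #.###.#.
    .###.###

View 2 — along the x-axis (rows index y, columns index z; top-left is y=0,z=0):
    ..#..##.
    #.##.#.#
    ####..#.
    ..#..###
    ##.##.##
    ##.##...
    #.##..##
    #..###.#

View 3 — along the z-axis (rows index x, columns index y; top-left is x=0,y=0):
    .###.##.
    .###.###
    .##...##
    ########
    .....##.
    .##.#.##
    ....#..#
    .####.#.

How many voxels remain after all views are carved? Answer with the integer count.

voxel count = 118

start: 8×8×8 = 512 voxels
[1] y-view keeps 42 columns → grid now 336
[2] x-view keeps 37 columns → grid now 202
[3] z-view keeps 37 columns → grid now 118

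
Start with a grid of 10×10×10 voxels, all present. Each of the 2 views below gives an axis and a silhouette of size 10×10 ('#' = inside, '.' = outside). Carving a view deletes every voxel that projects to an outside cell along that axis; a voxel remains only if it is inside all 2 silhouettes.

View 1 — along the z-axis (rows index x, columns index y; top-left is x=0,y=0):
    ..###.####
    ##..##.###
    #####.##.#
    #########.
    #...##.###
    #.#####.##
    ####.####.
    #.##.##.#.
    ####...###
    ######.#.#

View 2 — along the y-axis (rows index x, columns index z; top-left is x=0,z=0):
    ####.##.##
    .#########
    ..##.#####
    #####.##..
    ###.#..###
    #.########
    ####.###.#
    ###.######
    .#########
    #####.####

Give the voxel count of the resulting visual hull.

voxel count = 605

full grid |V| = 1000
after view 1 [z-axis, 74 of 100 cells solid] → remaining = 740
after view 2 [y-axis, 82 of 100 cells solid] → remaining = 605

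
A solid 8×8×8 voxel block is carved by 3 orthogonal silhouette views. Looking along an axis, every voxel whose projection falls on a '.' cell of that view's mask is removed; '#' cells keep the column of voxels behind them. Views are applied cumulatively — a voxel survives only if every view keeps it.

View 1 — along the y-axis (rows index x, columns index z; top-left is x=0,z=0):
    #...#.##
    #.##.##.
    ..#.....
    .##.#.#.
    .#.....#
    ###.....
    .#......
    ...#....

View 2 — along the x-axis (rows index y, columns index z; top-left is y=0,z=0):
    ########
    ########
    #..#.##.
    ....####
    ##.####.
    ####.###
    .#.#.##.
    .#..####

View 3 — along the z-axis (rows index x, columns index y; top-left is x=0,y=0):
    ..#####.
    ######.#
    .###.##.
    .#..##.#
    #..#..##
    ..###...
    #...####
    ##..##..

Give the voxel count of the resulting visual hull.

before carving: 512 voxels (8×8×8)
carve view 1 (along y, XZ-mask fill 21/64): 168 voxels remain
carve view 2 (along x, YZ-mask fill 46/64): 115 voxels remain
carve view 3 (along z, XY-mask fill 37/64): 72 voxels remain

72 voxels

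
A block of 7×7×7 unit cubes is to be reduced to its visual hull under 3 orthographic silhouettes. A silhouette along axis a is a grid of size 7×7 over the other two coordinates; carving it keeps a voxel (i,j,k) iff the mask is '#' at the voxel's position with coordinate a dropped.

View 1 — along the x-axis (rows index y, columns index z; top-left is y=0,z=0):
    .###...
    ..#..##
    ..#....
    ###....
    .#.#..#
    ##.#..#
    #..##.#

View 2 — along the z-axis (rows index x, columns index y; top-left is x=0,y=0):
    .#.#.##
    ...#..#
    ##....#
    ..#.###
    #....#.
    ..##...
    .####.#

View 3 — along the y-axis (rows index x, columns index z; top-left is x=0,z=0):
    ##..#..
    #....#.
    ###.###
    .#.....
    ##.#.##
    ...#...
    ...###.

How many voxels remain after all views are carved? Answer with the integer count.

start: 7×7×7 = 343 voxels
  1. axis=0 (YZ plane), |mask|=21  ⇒  voxels=147
  2. axis=2 (XY plane), |mask|=22  ⇒  voxels=68
  3. axis=1 (XZ plane), |mask|=21  ⇒  voxels=28

28 voxels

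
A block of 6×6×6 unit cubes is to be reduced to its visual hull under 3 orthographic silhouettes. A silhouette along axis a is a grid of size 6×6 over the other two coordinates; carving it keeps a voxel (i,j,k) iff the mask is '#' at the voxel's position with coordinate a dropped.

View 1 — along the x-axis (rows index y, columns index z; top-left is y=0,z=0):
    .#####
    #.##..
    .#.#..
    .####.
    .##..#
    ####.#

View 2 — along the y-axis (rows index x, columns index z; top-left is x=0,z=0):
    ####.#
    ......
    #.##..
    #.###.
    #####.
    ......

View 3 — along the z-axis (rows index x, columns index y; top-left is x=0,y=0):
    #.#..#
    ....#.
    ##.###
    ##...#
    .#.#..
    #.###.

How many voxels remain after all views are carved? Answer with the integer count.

initial block: 6^3 = 216
after view 1 [x-axis, 22 of 36 cells solid] → remaining = 132
after view 2 [y-axis, 17 of 36 cells solid] → remaining = 65
after view 3 [z-axis, 18 of 36 cells solid] → remaining = 38

voxel count = 38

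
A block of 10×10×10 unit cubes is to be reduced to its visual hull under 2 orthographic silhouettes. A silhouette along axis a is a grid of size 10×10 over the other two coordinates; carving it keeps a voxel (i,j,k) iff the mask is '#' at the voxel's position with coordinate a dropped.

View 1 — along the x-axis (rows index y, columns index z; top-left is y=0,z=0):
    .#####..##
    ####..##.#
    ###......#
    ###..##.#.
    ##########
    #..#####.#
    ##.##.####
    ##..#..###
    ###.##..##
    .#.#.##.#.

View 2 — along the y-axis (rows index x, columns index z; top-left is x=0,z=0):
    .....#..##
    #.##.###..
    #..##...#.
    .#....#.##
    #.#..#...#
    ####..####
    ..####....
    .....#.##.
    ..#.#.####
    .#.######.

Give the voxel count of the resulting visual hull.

start: 10×10×10 = 1000 voxels
step 1: project along x, AND mask (67/100) → |grid| = 670
step 2: project along y, AND mask (49/100) → |grid| = 323

voxel count = 323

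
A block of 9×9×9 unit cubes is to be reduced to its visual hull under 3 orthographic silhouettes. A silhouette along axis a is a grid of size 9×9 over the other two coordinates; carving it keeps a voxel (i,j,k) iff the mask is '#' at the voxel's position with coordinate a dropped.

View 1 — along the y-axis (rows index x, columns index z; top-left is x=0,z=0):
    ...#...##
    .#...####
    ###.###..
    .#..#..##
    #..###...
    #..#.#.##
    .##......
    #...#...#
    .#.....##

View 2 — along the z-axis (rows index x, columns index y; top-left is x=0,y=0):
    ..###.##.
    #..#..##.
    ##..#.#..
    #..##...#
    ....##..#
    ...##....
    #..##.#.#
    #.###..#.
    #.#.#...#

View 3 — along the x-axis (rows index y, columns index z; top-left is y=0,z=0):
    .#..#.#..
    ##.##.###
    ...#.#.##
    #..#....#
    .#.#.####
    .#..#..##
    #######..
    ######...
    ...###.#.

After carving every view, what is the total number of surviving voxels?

before carving: 729 voxels (9×9×9)
[1] y-view keeps 35 columns → grid now 315
[2] z-view keeps 36 columns → grid now 134
[3] x-view keeps 44 columns → grid now 73

voxel count = 73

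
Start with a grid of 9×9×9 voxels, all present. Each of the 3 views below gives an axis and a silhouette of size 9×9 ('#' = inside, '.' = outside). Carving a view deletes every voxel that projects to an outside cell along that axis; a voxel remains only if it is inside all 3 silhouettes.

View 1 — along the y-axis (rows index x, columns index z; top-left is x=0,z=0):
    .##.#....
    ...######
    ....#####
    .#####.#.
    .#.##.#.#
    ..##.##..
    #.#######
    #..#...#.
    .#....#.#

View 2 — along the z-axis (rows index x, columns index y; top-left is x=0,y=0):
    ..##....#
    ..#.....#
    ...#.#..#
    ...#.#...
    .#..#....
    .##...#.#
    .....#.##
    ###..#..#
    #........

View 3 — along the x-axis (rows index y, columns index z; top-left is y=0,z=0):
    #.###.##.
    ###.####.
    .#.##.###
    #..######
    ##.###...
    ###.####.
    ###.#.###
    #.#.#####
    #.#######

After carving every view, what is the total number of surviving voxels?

full grid |V| = 729
after view 1 [y-axis, 43 of 81 cells solid] → remaining = 387
after view 2 [z-axis, 25 of 81 cells solid] → remaining = 116
after view 3 [x-axis, 60 of 81 cells solid] → remaining = 90

remaining voxels: 90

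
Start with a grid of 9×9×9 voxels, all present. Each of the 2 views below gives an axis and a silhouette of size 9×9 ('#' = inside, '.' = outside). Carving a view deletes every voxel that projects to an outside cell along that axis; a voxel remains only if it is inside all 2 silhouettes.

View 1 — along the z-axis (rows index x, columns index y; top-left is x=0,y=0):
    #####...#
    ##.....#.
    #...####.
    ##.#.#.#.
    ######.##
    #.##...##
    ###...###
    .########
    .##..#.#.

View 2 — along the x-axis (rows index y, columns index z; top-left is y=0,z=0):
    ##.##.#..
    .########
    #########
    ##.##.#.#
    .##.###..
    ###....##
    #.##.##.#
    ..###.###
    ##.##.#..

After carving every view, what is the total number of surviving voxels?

initial block: 9^3 = 729
carve view 1 (along z, XY-mask fill 50/81): 450 voxels remain
carve view 2 (along x, YZ-mask fill 55/81): 311 voxels remain

311 voxels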